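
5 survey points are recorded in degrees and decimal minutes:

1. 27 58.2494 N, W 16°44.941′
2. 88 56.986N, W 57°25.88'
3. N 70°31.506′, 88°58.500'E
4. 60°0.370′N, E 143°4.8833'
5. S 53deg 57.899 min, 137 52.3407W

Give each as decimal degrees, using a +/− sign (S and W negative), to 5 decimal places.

1. 27.97082, -16.74902
2. 88.94977, -57.43133
3. 70.52510, 88.97500
4. 60.00617, 143.08139
5. -53.96498, -137.87235

Point 1:
  φ: 58.2494′ = 0.970823°; total 27.970823
  N ⇒ keep positive
  λ: 44.941′ = 0.749017°; total 16.749017
  hemisphere W, so the sign is −
Point 2:
  Lat: 56.986′ = 0.949767°; total 88.949767
  N ⇒ keep positive
  Longitude: 25.88′ = 0.431333°; total 57.431333
  W ⇒ negate
Point 3:
  Lat: 70 + 31.506/60 = 70.525100
  N ⇒ keep positive
  Lon: 58.5′ = 0.975000°; total 88.975000
  E → positive
Point 4:
  Latitude: 0.37′ = 0.006167°; total 60.006167
  N → positive
  Longitude: 143 + 4.8833/60 = 143.081388
  E → positive
Point 5:
  Lat: 57.899′ = 0.964983°; total 53.964983
  S → negative
  Longitude: 137 + 52.3407/60 = 137.872345
  W ⇒ negate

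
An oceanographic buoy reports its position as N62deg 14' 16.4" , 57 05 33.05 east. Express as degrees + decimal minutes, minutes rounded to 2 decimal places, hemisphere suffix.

φ: 14 + 16.4/60 = 14.2733′
λ: seconds/60 = 0.55083; minutes = 5 + 0.55083 = 5.5508

62° 14.27′ N, 57° 5.55′ E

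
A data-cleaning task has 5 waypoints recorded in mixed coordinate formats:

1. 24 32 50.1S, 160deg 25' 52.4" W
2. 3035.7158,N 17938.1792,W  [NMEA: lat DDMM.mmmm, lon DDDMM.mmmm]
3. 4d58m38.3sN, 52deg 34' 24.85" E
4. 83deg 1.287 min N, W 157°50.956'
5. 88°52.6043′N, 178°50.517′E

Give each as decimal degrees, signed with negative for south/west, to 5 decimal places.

1. -24.54725, -160.43122
2. 30.59526, -179.63632
3. 4.97731, 52.57357
4. 83.02145, -157.84927
5. 88.87674, 178.84195

Point 1:
  φ: 24° + 32/60 + 50.1/3600 = 24 + 0.533333 + 0.013917 = 24.547250
  hemisphere S, so the sign is −
  λ: 25′ + 52.4″ = 25.87333′; 160 + 25.87333/60 = 160.431222
  hemisphere W, so the sign is −
Point 2:
  φ: split at 2 digits → 30° and 35.7158′; 30 + 35.7158/60 = 30.595263
  N → positive
  λ: split at 3 digits → 179° and 38.1792′; 179 + 38.1792/60 = 179.636320
  W → negative
Point 3:
  Latitude: 4° + 58/60 + 38.3/3600 = 4 + 0.966667 + 0.010639 = 4.977306
  N ⇒ keep positive
  Lon: 52 + 34/60 + 24.85/3600 = 52.573569
  E → positive
Point 4:
  Lat: 1.287′ = 0.021450°; total 83.021450
  N ⇒ keep positive
  λ: 50.956′ = 0.849267°; total 157.849267
  hemisphere W, so the sign is −
Point 5:
  Latitude: 52.6043′ = 0.876738°; total 88.876738
  N → positive
  Longitude: 50.517′ = 0.841950°; total 178.841950
  E → positive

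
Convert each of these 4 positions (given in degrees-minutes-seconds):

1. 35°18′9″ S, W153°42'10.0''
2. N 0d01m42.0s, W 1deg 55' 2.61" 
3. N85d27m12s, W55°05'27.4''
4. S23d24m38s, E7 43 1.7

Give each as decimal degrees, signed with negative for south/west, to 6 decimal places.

1. -35.302500, -153.702778
2. 0.028333, -1.917392
3. 85.453333, -55.090944
4. -23.410556, 7.717139

Point 1:
  φ: 35° + 18/60 + 9/3600 = 35 + 0.300000 + 0.002500 = 35.3025000
  hemisphere S, so the sign is −
  Longitude: 153° + 42/60 + 10/3600 = 153 + 0.700000 + 0.002778 = 153.7027778
  W → negative
Point 2:
  Lat: 0 + 1/60 + 42/3600 = 0.0283333
  N → positive
  λ: 55′ + 2.61″ = 55.04350′; 1 + 55.04350/60 = 1.9173917
  W ⇒ negate
Point 3:
  φ: 85° + 27/60 + 12/3600 = 85 + 0.450000 + 0.003333 = 85.4533333
  N ⇒ keep positive
  λ: 55 + 5/60 + 27.4/3600 = 55.0909444
  W ⇒ negate
Point 4:
  φ: 23 + 24/60 + 38/3600 = 23.4105556
  S → negative
  Longitude: 7° + 43/60 + 1.7/3600 = 7 + 0.716667 + 0.000472 = 7.7171389
  E ⇒ keep positive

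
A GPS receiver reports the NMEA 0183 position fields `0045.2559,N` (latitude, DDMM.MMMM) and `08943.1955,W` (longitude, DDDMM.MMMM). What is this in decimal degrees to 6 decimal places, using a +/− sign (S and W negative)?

0.754265, -89.719925

φ: split at 2 digits → 00° and 45.2559′; 0 + 45.2559/60 = 0.7542650
N → positive
λ: split at 3 digits → 089° and 43.1955′; 89 + 43.1955/60 = 89.7199250
W → negative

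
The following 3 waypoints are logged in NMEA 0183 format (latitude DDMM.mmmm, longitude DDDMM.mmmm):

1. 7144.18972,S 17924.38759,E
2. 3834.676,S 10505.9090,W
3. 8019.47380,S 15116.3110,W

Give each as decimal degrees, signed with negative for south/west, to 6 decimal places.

1. -71.736495, 179.406460
2. -38.577933, -105.098483
3. -80.324563, -151.271850

Point 1:
  Latitude: split at 2 digits → 71° and 44.18972′; 71 + 44.18972/60 = 71.7364953
  hemisphere S, so the sign is −
  Lon: degrees = first 3 digits = 179, minutes = 24.38759; 179 + 24.38759/60 = 179.4064598
  E → positive
Point 2:
  φ: degrees = first 2 digits = 38, minutes = 34.676; 38 + 34.676/60 = 38.5779333
  S → negative
  λ: split at 3 digits → 105° and 5.909′; 105 + 5.909/60 = 105.0984833
  hemisphere W, so the sign is −
Point 3:
  φ: degrees = first 2 digits = 80, minutes = 19.4738; 80 + 19.4738/60 = 80.3245633
  S ⇒ negate
  λ: degrees = first 3 digits = 151, minutes = 16.311; 151 + 16.311/60 = 151.2718500
  W → negative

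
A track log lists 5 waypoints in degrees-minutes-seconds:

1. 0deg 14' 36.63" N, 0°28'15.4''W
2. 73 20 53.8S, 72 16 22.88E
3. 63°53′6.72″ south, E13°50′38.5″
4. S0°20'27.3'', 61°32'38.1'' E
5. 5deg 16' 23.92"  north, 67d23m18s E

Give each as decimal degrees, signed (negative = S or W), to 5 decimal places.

Point 1:
  Lat: 0° + 14/60 + 36.63/3600 = 0 + 0.233333 + 0.010175 = 0.243508
  N → positive
  Longitude: 28′ + 15.4″ = 28.25667′; 0 + 28.25667/60 = 0.470944
  hemisphere W, so the sign is −
Point 2:
  Latitude: 20′ + 53.8″ = 20.89667′; 73 + 20.89667/60 = 73.348278
  hemisphere S, so the sign is −
  Longitude: 72 + 16/60 + 22.88/3600 = 72.273022
  E ⇒ keep positive
Point 3:
  Lat: 63 + 53/60 + 6.72/3600 = 63.885200
  S ⇒ negate
  Longitude: 13° + 50/60 + 38.5/3600 = 13 + 0.833333 + 0.010694 = 13.844028
  E → positive
Point 4:
  Latitude: 20′ + 27.3″ = 20.45500′; 0 + 20.45500/60 = 0.340917
  hemisphere S, so the sign is −
  Lon: 61° + 32/60 + 38.1/3600 = 61 + 0.533333 + 0.010583 = 61.543917
  E → positive
Point 5:
  Latitude: 16′ + 23.92″ = 16.39867′; 5 + 16.39867/60 = 5.273311
  N ⇒ keep positive
  Longitude: 67 + 23/60 + 18/3600 = 67.388333
  E ⇒ keep positive

1. 0.24351, -0.47094
2. -73.34828, 72.27302
3. -63.88520, 13.84403
4. -0.34092, 61.54392
5. 5.27331, 67.38833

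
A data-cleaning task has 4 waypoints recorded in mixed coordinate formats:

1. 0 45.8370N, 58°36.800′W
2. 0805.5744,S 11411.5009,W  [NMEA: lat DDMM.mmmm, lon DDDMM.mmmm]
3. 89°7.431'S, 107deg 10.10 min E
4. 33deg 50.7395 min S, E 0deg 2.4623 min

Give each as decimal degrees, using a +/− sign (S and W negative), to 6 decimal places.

1. 0.763950, -58.613333
2. -8.092907, -114.191682
3. -89.123850, 107.168333
4. -33.845658, 0.041038

Point 1:
  Lat: 0 + 45.837/60 = 0.7639500
  N → positive
  Lon: 36.8′ = 0.613333°; total 58.6133333
  W → negative
Point 2:
  φ: split at 2 digits → 08° and 5.5744′; 8 + 5.5744/60 = 8.0929067
  S ⇒ negate
  Lon: degrees = first 3 digits = 114, minutes = 11.5009; 114 + 11.5009/60 = 114.1916817
  hemisphere W, so the sign is −
Point 3:
  φ: 7.431′ = 0.123850°; total 89.1238500
  S → negative
  Lon: 10.1′ = 0.168333°; total 107.1683333
  E → positive
Point 4:
  φ: 50.7395′ = 0.845658°; total 33.8456583
  hemisphere S, so the sign is −
  Lon: 2.4623′ = 0.041038°; total 0.0410383
  E → positive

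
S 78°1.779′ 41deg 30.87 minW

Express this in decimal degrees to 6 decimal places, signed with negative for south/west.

Lat: 78 + 1.779/60 = 78.0296500
hemisphere S, so the sign is −
Longitude: 30.87′ = 0.514500°; total 41.5145000
W → negative

-78.029650, -41.514500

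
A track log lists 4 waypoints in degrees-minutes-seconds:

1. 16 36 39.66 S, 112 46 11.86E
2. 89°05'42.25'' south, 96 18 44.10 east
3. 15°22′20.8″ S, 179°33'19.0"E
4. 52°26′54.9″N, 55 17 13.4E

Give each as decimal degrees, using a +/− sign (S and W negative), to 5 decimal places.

Point 1:
  Lat: 16° + 36/60 + 39.66/3600 = 16 + 0.600000 + 0.011017 = 16.611017
  hemisphere S, so the sign is −
  Lon: 112 + 46/60 + 11.86/3600 = 112.769961
  E → positive
Point 2:
  Lat: 89° + 5/60 + 42.25/3600 = 89 + 0.083333 + 0.011736 = 89.095069
  S ⇒ negate
  Longitude: 18′ + 44.1″ = 18.73500′; 96 + 18.73500/60 = 96.312250
  E ⇒ keep positive
Point 3:
  φ: 22′ + 20.8″ = 22.34667′; 15 + 22.34667/60 = 15.372444
  S ⇒ negate
  λ: 179° + 33/60 + 19/3600 = 179 + 0.550000 + 0.005278 = 179.555278
  E ⇒ keep positive
Point 4:
  Latitude: 52 + 26/60 + 54.9/3600 = 52.448583
  N → positive
  Longitude: 55° + 17/60 + 13.4/3600 = 55 + 0.283333 + 0.003722 = 55.287056
  E ⇒ keep positive

1. -16.61102, 112.76996
2. -89.09507, 96.31225
3. -15.37244, 179.55528
4. 52.44858, 55.28706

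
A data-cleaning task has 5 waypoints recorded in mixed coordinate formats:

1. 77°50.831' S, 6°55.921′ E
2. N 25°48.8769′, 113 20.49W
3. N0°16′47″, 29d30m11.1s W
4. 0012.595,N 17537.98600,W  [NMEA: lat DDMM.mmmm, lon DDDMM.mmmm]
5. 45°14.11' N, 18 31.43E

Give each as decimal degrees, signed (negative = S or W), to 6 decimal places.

1. -77.847183, 6.932017
2. 25.814615, -113.341500
3. 0.279722, -29.503083
4. 0.209917, -175.633100
5. 45.235167, 18.523833

Point 1:
  Latitude: 50.831′ = 0.847183°; total 77.8471833
  S → negative
  Longitude: 6 + 55.921/60 = 6.9320167
  E → positive
Point 2:
  φ: 25 + 48.8769/60 = 25.8146150
  N ⇒ keep positive
  Longitude: 113 + 20.49/60 = 113.3415000
  hemisphere W, so the sign is −
Point 3:
  Latitude: 0° + 16/60 + 47/3600 = 0 + 0.266667 + 0.013056 = 0.2797222
  N ⇒ keep positive
  λ: 30′ + 11.1″ = 30.18500′; 29 + 30.18500/60 = 29.5030833
  W ⇒ negate
Point 4:
  Lat: degrees = first 2 digits = 0, minutes = 12.595; 0 + 12.595/60 = 0.2099167
  N ⇒ keep positive
  Longitude: degrees = first 3 digits = 175, minutes = 37.986; 175 + 37.986/60 = 175.6331000
  W → negative
Point 5:
  Latitude: 14.11′ = 0.235167°; total 45.2351667
  N ⇒ keep positive
  Longitude: 31.43′ = 0.523833°; total 18.5238333
  E → positive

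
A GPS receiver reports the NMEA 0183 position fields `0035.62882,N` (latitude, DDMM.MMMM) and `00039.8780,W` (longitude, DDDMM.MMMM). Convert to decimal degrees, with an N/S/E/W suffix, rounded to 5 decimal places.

0.59381° N, 0.66463° W

Latitude: degrees = first 2 digits = 0, minutes = 35.62882; 0 + 35.62882/60 = 0.593814
λ: degrees = first 3 digits = 0, minutes = 39.878; 0 + 39.878/60 = 0.664633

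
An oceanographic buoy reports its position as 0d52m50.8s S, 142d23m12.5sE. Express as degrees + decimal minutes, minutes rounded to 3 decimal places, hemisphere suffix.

0° 52.847′ S, 142° 23.208′ E

Latitude: seconds/60 = 0.84667; minutes = 52 + 0.84667 = 52.84667
Longitude: 23 + 12.5/60 = 23.20833′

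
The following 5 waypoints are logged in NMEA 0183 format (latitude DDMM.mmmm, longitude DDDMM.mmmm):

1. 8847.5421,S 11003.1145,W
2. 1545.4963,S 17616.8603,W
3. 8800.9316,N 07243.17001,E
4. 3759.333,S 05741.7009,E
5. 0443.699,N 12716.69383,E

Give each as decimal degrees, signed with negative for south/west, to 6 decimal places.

1. -88.792368, -110.051908
2. -15.758272, -176.281005
3. 88.015527, 72.719500
4. -37.988883, 57.695015
5. 4.728317, 127.278231

Point 1:
  φ: split at 2 digits → 88° and 47.5421′; 88 + 47.5421/60 = 88.7923683
  hemisphere S, so the sign is −
  Longitude: degrees = first 3 digits = 110, minutes = 3.1145; 110 + 3.1145/60 = 110.0519083
  W → negative
Point 2:
  Latitude: degrees = first 2 digits = 15, minutes = 45.4963; 15 + 45.4963/60 = 15.7582717
  S → negative
  Lon: split at 3 digits → 176° and 16.8603′; 176 + 16.8603/60 = 176.2810050
  hemisphere W, so the sign is −
Point 3:
  Lat: split at 2 digits → 88° and 0.9316′; 88 + 0.9316/60 = 88.0155267
  N ⇒ keep positive
  Longitude: degrees = first 3 digits = 72, minutes = 43.17001; 72 + 43.17001/60 = 72.7195002
  E ⇒ keep positive
Point 4:
  φ: degrees = first 2 digits = 37, minutes = 59.333; 37 + 59.333/60 = 37.9888833
  hemisphere S, so the sign is −
  Longitude: split at 3 digits → 057° and 41.7009′; 57 + 41.7009/60 = 57.6950150
  E ⇒ keep positive
Point 5:
  Latitude: degrees = first 2 digits = 4, minutes = 43.699; 4 + 43.699/60 = 4.7283167
  N ⇒ keep positive
  Longitude: split at 3 digits → 127° and 16.69383′; 127 + 16.69383/60 = 127.2782305
  E → positive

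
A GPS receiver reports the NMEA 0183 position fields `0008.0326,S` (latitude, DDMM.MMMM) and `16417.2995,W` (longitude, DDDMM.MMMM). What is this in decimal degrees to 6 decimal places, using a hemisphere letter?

0.133877° S, 164.288325° W

φ: degrees = first 2 digits = 0, minutes = 8.0326; 0 + 8.0326/60 = 0.1338767
λ: degrees = first 3 digits = 164, minutes = 17.2995; 164 + 17.2995/60 = 164.2883250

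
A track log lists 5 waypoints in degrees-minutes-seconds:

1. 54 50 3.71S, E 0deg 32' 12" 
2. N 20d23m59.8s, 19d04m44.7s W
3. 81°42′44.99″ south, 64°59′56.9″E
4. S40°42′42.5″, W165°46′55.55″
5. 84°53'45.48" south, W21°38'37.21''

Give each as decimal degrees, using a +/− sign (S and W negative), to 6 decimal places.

Point 1:
  Latitude: 54° + 50/60 + 3.71/3600 = 54 + 0.833333 + 0.001031 = 54.8343639
  S ⇒ negate
  λ: 0 + 32/60 + 12/3600 = 0.5366667
  E → positive
Point 2:
  Lat: 20 + 23/60 + 59.8/3600 = 20.3999444
  N → positive
  λ: 4′ + 44.7″ = 4.74500′; 19 + 4.74500/60 = 19.0790833
  hemisphere W, so the sign is −
Point 3:
  Lat: 42′ + 44.99″ = 42.74983′; 81 + 42.74983/60 = 81.7124972
  S ⇒ negate
  Longitude: 64 + 59/60 + 56.9/3600 = 64.9991389
  E ⇒ keep positive
Point 4:
  Latitude: 40 + 42/60 + 42.5/3600 = 40.7118056
  S → negative
  λ: 165° + 46/60 + 55.55/3600 = 165 + 0.766667 + 0.015431 = 165.7820972
  hemisphere W, so the sign is −
Point 5:
  Latitude: 84° + 53/60 + 45.48/3600 = 84 + 0.883333 + 0.012633 = 84.8959667
  S ⇒ negate
  Lon: 21 + 38/60 + 37.21/3600 = 21.6436694
  hemisphere W, so the sign is −

1. -54.834364, 0.536667
2. 20.399944, -19.079083
3. -81.712497, 64.999139
4. -40.711806, -165.782097
5. -84.895967, -21.643669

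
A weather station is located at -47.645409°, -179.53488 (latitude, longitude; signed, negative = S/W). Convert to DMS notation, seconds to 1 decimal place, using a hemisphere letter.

Latitude is negative → S; |value| = 47.645409
Lat: whole degrees 47; 38.72454′ → 38′ and 43.472″
Longitude is negative → W; |value| = 179.534880
λ: 0.534880° → 32.09280′; 0.09280 × 60 = 5.568″

47°38′43.5″ S, 179°32′5.6″ W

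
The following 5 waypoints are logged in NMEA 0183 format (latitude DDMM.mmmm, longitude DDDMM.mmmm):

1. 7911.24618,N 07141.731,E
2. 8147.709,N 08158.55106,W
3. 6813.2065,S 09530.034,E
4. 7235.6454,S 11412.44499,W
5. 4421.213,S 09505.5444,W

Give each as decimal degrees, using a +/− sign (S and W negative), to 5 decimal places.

Point 1:
  Latitude: degrees = first 2 digits = 79, minutes = 11.24618; 79 + 11.24618/60 = 79.187436
  N → positive
  Longitude: degrees = first 3 digits = 71, minutes = 41.731; 71 + 41.731/60 = 71.695517
  E → positive
Point 2:
  φ: split at 2 digits → 81° and 47.709′; 81 + 47.709/60 = 81.795150
  N ⇒ keep positive
  λ: degrees = first 3 digits = 81, minutes = 58.55106; 81 + 58.55106/60 = 81.975851
  W → negative
Point 3:
  Lat: degrees = first 2 digits = 68, minutes = 13.2065; 68 + 13.2065/60 = 68.220108
  hemisphere S, so the sign is −
  Longitude: degrees = first 3 digits = 95, minutes = 30.034; 95 + 30.034/60 = 95.500567
  E ⇒ keep positive
Point 4:
  φ: split at 2 digits → 72° and 35.6454′; 72 + 35.6454/60 = 72.594090
  hemisphere S, so the sign is −
  Lon: split at 3 digits → 114° and 12.44499′; 114 + 12.44499/60 = 114.207417
  hemisphere W, so the sign is −
Point 5:
  φ: degrees = first 2 digits = 44, minutes = 21.213; 44 + 21.213/60 = 44.353550
  hemisphere S, so the sign is −
  Longitude: split at 3 digits → 095° and 5.5444′; 95 + 5.5444/60 = 95.092407
  W ⇒ negate

1. 79.18744, 71.69552
2. 81.79515, -81.97585
3. -68.22011, 95.50057
4. -72.59409, -114.20742
5. -44.35355, -95.09241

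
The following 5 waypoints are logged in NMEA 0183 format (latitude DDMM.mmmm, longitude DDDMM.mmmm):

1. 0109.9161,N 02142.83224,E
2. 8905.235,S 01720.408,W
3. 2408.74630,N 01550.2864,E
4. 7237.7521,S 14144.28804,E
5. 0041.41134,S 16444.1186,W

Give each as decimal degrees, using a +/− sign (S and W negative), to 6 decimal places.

Point 1:
  Lat: split at 2 digits → 01° and 9.9161′; 1 + 9.9161/60 = 1.1652683
  N ⇒ keep positive
  Longitude: degrees = first 3 digits = 21, minutes = 42.83224; 21 + 42.83224/60 = 21.7138707
  E → positive
Point 2:
  Latitude: split at 2 digits → 89° and 5.235′; 89 + 5.235/60 = 89.0872500
  S ⇒ negate
  λ: degrees = first 3 digits = 17, minutes = 20.408; 17 + 20.408/60 = 17.3401333
  hemisphere W, so the sign is −
Point 3:
  φ: split at 2 digits → 24° and 8.7463′; 24 + 8.7463/60 = 24.1457717
  N ⇒ keep positive
  Longitude: split at 3 digits → 015° and 50.2864′; 15 + 50.2864/60 = 15.8381067
  E ⇒ keep positive
Point 4:
  Lat: split at 2 digits → 72° and 37.7521′; 72 + 37.7521/60 = 72.6292017
  S → negative
  λ: degrees = first 3 digits = 141, minutes = 44.28804; 141 + 44.28804/60 = 141.7381340
  E → positive
Point 5:
  Latitude: degrees = first 2 digits = 0, minutes = 41.41134; 0 + 41.41134/60 = 0.6901890
  hemisphere S, so the sign is −
  Lon: degrees = first 3 digits = 164, minutes = 44.1186; 164 + 44.1186/60 = 164.7353100
  W → negative

1. 1.165268, 21.713871
2. -89.087250, -17.340133
3. 24.145772, 15.838107
4. -72.629202, 141.738134
5. -0.690189, -164.735310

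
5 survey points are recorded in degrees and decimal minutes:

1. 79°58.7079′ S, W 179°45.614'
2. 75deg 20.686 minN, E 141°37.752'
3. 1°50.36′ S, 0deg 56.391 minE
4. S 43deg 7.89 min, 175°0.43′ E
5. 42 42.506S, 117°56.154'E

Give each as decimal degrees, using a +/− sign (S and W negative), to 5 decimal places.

Point 1:
  φ: 58.7079′ = 0.978465°; total 79.978465
  S → negative
  Lon: 179 + 45.614/60 = 179.760233
  hemisphere W, so the sign is −
Point 2:
  Lat: 20.686′ = 0.344767°; total 75.344767
  N ⇒ keep positive
  λ: 141 + 37.752/60 = 141.629200
  E → positive
Point 3:
  Lat: 50.36′ = 0.839333°; total 1.839333
  S → negative
  Longitude: 56.391′ = 0.939850°; total 0.939850
  E → positive
Point 4:
  φ: 7.89′ = 0.131500°; total 43.131500
  hemisphere S, so the sign is −
  λ: 175 + 0.43/60 = 175.007167
  E → positive
Point 5:
  φ: 42.506′ = 0.708433°; total 42.708433
  S → negative
  λ: 56.154′ = 0.935900°; total 117.935900
  E → positive

1. -79.97847, -179.76023
2. 75.34477, 141.62920
3. -1.83933, 0.93985
4. -43.13150, 175.00717
5. -42.70843, 117.93590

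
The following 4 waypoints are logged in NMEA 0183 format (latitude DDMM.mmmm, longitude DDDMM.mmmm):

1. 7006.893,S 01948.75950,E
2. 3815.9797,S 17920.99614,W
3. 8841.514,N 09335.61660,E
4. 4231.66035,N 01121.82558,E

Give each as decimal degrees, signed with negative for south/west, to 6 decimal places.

1. -70.114883, 19.812658
2. -38.266328, -179.349936
3. 88.691900, 93.593610
4. 42.527673, 11.363760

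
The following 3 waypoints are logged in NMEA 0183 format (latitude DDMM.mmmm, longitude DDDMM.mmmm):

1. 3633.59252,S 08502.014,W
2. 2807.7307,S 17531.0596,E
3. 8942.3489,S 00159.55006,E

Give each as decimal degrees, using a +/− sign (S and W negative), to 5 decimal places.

Point 1:
  Lat: split at 2 digits → 36° and 33.59252′; 36 + 33.59252/60 = 36.559875
  hemisphere S, so the sign is −
  λ: degrees = first 3 digits = 85, minutes = 2.014; 85 + 2.014/60 = 85.033567
  W → negative
Point 2:
  φ: degrees = first 2 digits = 28, minutes = 7.7307; 28 + 7.7307/60 = 28.128845
  S → negative
  λ: split at 3 digits → 175° and 31.0596′; 175 + 31.0596/60 = 175.517660
  E ⇒ keep positive
Point 3:
  Lat: degrees = first 2 digits = 89, minutes = 42.3489; 89 + 42.3489/60 = 89.705815
  hemisphere S, so the sign is −
  λ: degrees = first 3 digits = 1, minutes = 59.55006; 1 + 59.55006/60 = 1.992501
  E ⇒ keep positive

1. -36.55988, -85.03357
2. -28.12885, 175.51766
3. -89.70582, 1.99250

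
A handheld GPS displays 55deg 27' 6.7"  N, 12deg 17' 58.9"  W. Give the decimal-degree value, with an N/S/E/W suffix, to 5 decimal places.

55.45186° N, 12.29969° W

Lat: 55° + 27/60 + 6.7/3600 = 55 + 0.450000 + 0.001861 = 55.451861
Longitude: 12 + 17/60 + 58.9/3600 = 12.299694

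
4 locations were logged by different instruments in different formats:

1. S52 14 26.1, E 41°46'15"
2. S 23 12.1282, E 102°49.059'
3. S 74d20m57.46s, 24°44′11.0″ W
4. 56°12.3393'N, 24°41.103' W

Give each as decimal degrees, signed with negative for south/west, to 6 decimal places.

Point 1:
  φ: 14′ + 26.1″ = 14.43500′; 52 + 14.43500/60 = 52.2405833
  hemisphere S, so the sign is −
  Lon: 41° + 46/60 + 15/3600 = 41 + 0.766667 + 0.004167 = 41.7708333
  E → positive
Point 2:
  φ: 23 + 12.1282/60 = 23.2021367
  S ⇒ negate
  Lon: 102 + 49.059/60 = 102.8176500
  E ⇒ keep positive
Point 3:
  Lat: 74 + 20/60 + 57.46/3600 = 74.3492944
  hemisphere S, so the sign is −
  Longitude: 44′ + 11″ = 44.18333′; 24 + 44.18333/60 = 24.7363889
  W → negative
Point 4:
  Lat: 56 + 12.3393/60 = 56.2056550
  N ⇒ keep positive
  Longitude: 41.103′ = 0.685050°; total 24.6850500
  hemisphere W, so the sign is −

1. -52.240583, 41.770833
2. -23.202137, 102.817650
3. -74.349294, -24.736389
4. 56.205655, -24.685050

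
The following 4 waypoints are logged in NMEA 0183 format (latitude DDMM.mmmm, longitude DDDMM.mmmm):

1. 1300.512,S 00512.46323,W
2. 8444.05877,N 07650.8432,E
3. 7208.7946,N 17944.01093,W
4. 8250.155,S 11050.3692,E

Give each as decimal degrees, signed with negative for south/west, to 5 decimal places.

1. -13.00853, -5.20772
2. 84.73431, 76.84739
3. 72.14658, -179.73352
4. -82.83592, 110.83949

Point 1:
  φ: split at 2 digits → 13° and 0.512′; 13 + 0.512/60 = 13.008533
  hemisphere S, so the sign is −
  Lon: split at 3 digits → 005° and 12.46323′; 5 + 12.46323/60 = 5.207721
  hemisphere W, so the sign is −
Point 2:
  φ: split at 2 digits → 84° and 44.05877′; 84 + 44.05877/60 = 84.734313
  N ⇒ keep positive
  λ: degrees = first 3 digits = 76, minutes = 50.8432; 76 + 50.8432/60 = 76.847387
  E ⇒ keep positive
Point 3:
  Lat: degrees = first 2 digits = 72, minutes = 8.7946; 72 + 8.7946/60 = 72.146577
  N → positive
  Longitude: split at 3 digits → 179° and 44.01093′; 179 + 44.01093/60 = 179.733516
  W → negative
Point 4:
  φ: split at 2 digits → 82° and 50.155′; 82 + 50.155/60 = 82.835917
  S ⇒ negate
  Longitude: degrees = first 3 digits = 110, minutes = 50.3692; 110 + 50.3692/60 = 110.839487
  E ⇒ keep positive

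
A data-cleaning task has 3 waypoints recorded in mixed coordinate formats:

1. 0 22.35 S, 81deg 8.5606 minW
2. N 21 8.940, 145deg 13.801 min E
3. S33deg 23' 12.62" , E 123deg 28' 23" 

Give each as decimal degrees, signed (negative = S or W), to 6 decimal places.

Point 1:
  Lat: 22.35′ = 0.372500°; total 0.3725000
  S → negative
  Longitude: 81 + 8.5606/60 = 81.1426767
  W → negative
Point 2:
  Lat: 8.94′ = 0.149000°; total 21.1490000
  N ⇒ keep positive
  λ: 145 + 13.801/60 = 145.2300167
  E → positive
Point 3:
  φ: 23′ + 12.62″ = 23.21033′; 33 + 23.21033/60 = 33.3868389
  S ⇒ negate
  Longitude: 28′ + 23″ = 28.38333′; 123 + 28.38333/60 = 123.4730556
  E → positive

1. -0.372500, -81.142677
2. 21.149000, 145.230017
3. -33.386839, 123.473056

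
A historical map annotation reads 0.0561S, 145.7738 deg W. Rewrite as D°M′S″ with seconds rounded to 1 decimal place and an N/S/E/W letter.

0°03′22.0″ S, 145°46′25.7″ W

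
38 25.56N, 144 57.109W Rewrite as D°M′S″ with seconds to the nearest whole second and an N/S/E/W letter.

Latitude: 25.56000′ → 25′ and 0.56000 × 60 = 33.60″
Lon: 57.10900′ → 57′ and 0.10900 × 60 = 6.54″

38°25′34″ N, 144°57′7″ W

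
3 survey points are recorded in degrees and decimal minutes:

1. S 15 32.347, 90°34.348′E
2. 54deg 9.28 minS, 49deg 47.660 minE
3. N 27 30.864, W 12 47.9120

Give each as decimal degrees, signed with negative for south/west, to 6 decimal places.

1. -15.539117, 90.572467
2. -54.154667, 49.794333
3. 27.514400, -12.798533

Point 1:
  φ: 32.347′ = 0.539117°; total 15.5391167
  S ⇒ negate
  Longitude: 34.348′ = 0.572467°; total 90.5724667
  E ⇒ keep positive
Point 2:
  Lat: 9.28′ = 0.154667°; total 54.1546667
  S → negative
  Longitude: 47.66′ = 0.794333°; total 49.7943333
  E ⇒ keep positive
Point 3:
  φ: 30.864′ = 0.514400°; total 27.5144000
  N → positive
  Longitude: 12 + 47.912/60 = 12.7985333
  W ⇒ negate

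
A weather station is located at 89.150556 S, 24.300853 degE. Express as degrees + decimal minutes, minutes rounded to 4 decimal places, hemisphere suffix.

89° 9.0334′ S, 24° 18.0512′ E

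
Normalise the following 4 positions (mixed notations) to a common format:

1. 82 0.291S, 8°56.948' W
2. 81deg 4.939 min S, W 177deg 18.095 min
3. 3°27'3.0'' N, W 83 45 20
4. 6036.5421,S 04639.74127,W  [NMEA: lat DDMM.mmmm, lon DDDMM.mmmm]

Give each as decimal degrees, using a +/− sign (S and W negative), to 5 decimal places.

1. -82.00485, -8.94913
2. -81.08232, -177.30158
3. 3.45083, -83.75556
4. -60.60904, -46.66235

Point 1:
  φ: 82 + 0.291/60 = 82.004850
  hemisphere S, so the sign is −
  Longitude: 8 + 56.948/60 = 8.949133
  W ⇒ negate
Point 2:
  φ: 81 + 4.939/60 = 81.082317
  S ⇒ negate
  Lon: 177 + 18.095/60 = 177.301583
  W → negative
Point 3:
  Latitude: 3° + 27/60 + 3/3600 = 3 + 0.450000 + 0.000833 = 3.450833
  N ⇒ keep positive
  Lon: 83° + 45/60 + 20/3600 = 83 + 0.750000 + 0.005556 = 83.755556
  W → negative
Point 4:
  φ: split at 2 digits → 60° and 36.5421′; 60 + 36.5421/60 = 60.609035
  S → negative
  Longitude: degrees = first 3 digits = 46, minutes = 39.74127; 46 + 39.74127/60 = 46.662355
  W → negative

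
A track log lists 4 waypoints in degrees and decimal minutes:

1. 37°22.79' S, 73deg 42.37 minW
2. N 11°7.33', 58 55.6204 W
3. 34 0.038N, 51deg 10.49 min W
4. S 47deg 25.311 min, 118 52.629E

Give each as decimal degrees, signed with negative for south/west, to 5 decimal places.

Point 1:
  Lat: 22.79′ = 0.379833°; total 37.379833
  S ⇒ negate
  Lon: 42.37′ = 0.706167°; total 73.706167
  hemisphere W, so the sign is −
Point 2:
  Lat: 7.33′ = 0.122167°; total 11.122167
  N ⇒ keep positive
  Longitude: 58 + 55.6204/60 = 58.927007
  W ⇒ negate
Point 3:
  Lat: 34 + 0.038/60 = 34.000633
  N ⇒ keep positive
  λ: 10.49′ = 0.174833°; total 51.174833
  W → negative
Point 4:
  φ: 47 + 25.311/60 = 47.421850
  S ⇒ negate
  Longitude: 118 + 52.629/60 = 118.877150
  E ⇒ keep positive

1. -37.37983, -73.70617
2. 11.12217, -58.92701
3. 34.00063, -51.17483
4. -47.42185, 118.87715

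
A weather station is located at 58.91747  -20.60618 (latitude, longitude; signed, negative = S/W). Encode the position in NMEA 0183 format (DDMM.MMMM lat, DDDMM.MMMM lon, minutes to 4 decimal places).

φ: 58° + 0.917470 × 60 = 58° 55.048200′
Longitude is negative → W; |value| = 20.606180
Lon: minutes = (20.606180 − 20) × 60 = 36.370800

5855.0482,N / 02036.3708,W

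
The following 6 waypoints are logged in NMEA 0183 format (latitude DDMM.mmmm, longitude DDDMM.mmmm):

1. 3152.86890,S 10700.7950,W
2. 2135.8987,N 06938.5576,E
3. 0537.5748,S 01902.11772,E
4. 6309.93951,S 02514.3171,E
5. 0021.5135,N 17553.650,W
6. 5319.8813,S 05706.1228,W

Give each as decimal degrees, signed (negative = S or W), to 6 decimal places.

1. -31.881148, -107.013250
2. 21.598312, 69.642627
3. -5.626247, 19.035295
4. -63.165659, 25.238618
5. 0.358558, -175.894167
6. -53.331355, -57.102047

Point 1:
  φ: split at 2 digits → 31° and 52.8689′; 31 + 52.8689/60 = 31.8811483
  S ⇒ negate
  Longitude: split at 3 digits → 107° and 0.795′; 107 + 0.795/60 = 107.0132500
  W → negative
Point 2:
  φ: degrees = first 2 digits = 21, minutes = 35.8987; 21 + 35.8987/60 = 21.5983117
  N ⇒ keep positive
  λ: split at 3 digits → 069° and 38.5576′; 69 + 38.5576/60 = 69.6426267
  E → positive
Point 3:
  φ: split at 2 digits → 05° and 37.5748′; 5 + 37.5748/60 = 5.6262467
  hemisphere S, so the sign is −
  Lon: split at 3 digits → 019° and 2.11772′; 19 + 2.11772/60 = 19.0352953
  E ⇒ keep positive
Point 4:
  φ: degrees = first 2 digits = 63, minutes = 9.93951; 63 + 9.93951/60 = 63.1656585
  hemisphere S, so the sign is −
  Longitude: degrees = first 3 digits = 25, minutes = 14.3171; 25 + 14.3171/60 = 25.2386183
  E ⇒ keep positive
Point 5:
  Latitude: degrees = first 2 digits = 0, minutes = 21.5135; 0 + 21.5135/60 = 0.3585583
  N ⇒ keep positive
  Lon: split at 3 digits → 175° and 53.65′; 175 + 53.65/60 = 175.8941667
  hemisphere W, so the sign is −
Point 6:
  Latitude: split at 2 digits → 53° and 19.8813′; 53 + 19.8813/60 = 53.3313550
  S ⇒ negate
  Lon: degrees = first 3 digits = 57, minutes = 6.1228; 57 + 6.1228/60 = 57.1020467
  hemisphere W, so the sign is −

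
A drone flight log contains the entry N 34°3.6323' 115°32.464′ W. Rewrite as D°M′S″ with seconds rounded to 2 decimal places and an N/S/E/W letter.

Latitude: 3.63230′ → 3′ and 0.63230 × 60 = 37.9380″
Lon: fractional minutes 0.46400 × 60 = 27.8400″

34°03′37.94″ N, 115°32′27.84″ W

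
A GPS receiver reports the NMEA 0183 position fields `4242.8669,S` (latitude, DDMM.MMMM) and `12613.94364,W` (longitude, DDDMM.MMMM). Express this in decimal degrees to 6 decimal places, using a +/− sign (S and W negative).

φ: split at 2 digits → 42° and 42.8669′; 42 + 42.8669/60 = 42.7144483
S → negative
Lon: degrees = first 3 digits = 126, minutes = 13.94364; 126 + 13.94364/60 = 126.2323940
W ⇒ negate

-42.714448, -126.232394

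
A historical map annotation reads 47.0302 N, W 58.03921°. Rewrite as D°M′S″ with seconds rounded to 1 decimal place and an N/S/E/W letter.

φ: 0.030200° → 1.81200′; 0.81200 × 60 = 48.720″
λ: 0.039210° → 2.35260′; 0.35260 × 60 = 21.156″

47°01′48.7″ N, 58°02′21.2″ W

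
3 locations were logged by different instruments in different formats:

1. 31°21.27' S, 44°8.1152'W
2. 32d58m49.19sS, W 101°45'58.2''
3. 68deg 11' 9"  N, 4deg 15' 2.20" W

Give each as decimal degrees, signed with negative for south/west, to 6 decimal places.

1. -31.354500, -44.135253
2. -32.980331, -101.766167
3. 68.185833, -4.250611

Point 1:
  Latitude: 31 + 21.27/60 = 31.3545000
  S → negative
  Lon: 44 + 8.1152/60 = 44.1352533
  W ⇒ negate
Point 2:
  Latitude: 32 + 58/60 + 49.19/3600 = 32.9803306
  S → negative
  λ: 45′ + 58.2″ = 45.97000′; 101 + 45.97000/60 = 101.7661667
  hemisphere W, so the sign is −
Point 3:
  Lat: 68 + 11/60 + 9/3600 = 68.1858333
  N → positive
  λ: 4° + 15/60 + 2.2/3600 = 4 + 0.250000 + 0.000611 = 4.2506111
  W ⇒ negate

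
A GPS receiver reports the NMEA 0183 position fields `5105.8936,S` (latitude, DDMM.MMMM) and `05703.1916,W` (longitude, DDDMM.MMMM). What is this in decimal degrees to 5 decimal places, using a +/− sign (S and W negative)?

-51.09823, -57.05319

Latitude: split at 2 digits → 51° and 5.8936′; 51 + 5.8936/60 = 51.098227
hemisphere S, so the sign is −
λ: split at 3 digits → 057° and 3.1916′; 57 + 3.1916/60 = 57.053193
W → negative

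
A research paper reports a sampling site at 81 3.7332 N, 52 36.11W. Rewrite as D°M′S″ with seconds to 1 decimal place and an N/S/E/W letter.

Lat: fractional minutes 0.73320 × 60 = 43.992″
Lon: fractional minutes 0.11000 × 60 = 6.600″

81°03′44.0″ N, 52°36′6.6″ W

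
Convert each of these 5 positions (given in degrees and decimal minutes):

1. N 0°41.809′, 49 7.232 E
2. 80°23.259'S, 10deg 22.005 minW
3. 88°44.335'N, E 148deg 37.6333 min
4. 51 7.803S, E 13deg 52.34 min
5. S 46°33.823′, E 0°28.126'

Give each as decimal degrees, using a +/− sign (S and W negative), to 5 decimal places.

Point 1:
  φ: 41.809′ = 0.696817°; total 0.696817
  N → positive
  λ: 7.232′ = 0.120533°; total 49.120533
  E → positive
Point 2:
  Lat: 23.259′ = 0.387650°; total 80.387650
  S ⇒ negate
  Lon: 22.005′ = 0.366750°; total 10.366750
  hemisphere W, so the sign is −
Point 3:
  φ: 88 + 44.335/60 = 88.738917
  N ⇒ keep positive
  Longitude: 37.6333′ = 0.627222°; total 148.627222
  E ⇒ keep positive
Point 4:
  Latitude: 51 + 7.803/60 = 51.130050
  hemisphere S, so the sign is −
  λ: 52.34′ = 0.872333°; total 13.872333
  E → positive
Point 5:
  Lat: 46 + 33.823/60 = 46.563717
  S → negative
  Longitude: 28.126′ = 0.468767°; total 0.468767
  E → positive

1. 0.69682, 49.12053
2. -80.38765, -10.36675
3. 88.73892, 148.62722
4. -51.13005, 13.87233
5. -46.56372, 0.46877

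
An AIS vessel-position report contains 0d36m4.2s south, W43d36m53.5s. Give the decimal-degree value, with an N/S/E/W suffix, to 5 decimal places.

0.60117° S, 43.61486° W

φ: 0 + 36/60 + 4.2/3600 = 0.601167
Longitude: 43 + 36/60 + 53.5/3600 = 43.614861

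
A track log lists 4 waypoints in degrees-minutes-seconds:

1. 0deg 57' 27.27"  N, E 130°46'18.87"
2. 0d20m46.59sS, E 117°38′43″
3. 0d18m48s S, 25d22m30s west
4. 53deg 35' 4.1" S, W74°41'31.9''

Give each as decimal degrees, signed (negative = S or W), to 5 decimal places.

1. 0.95758, 130.77191
2. -0.34628, 117.64528
3. -0.31333, -25.37500
4. -53.58447, -74.69219

Point 1:
  φ: 0° + 57/60 + 27.27/3600 = 0 + 0.950000 + 0.007575 = 0.957575
  N → positive
  Lon: 130 + 46/60 + 18.87/3600 = 130.771908
  E ⇒ keep positive
Point 2:
  Latitude: 20′ + 46.59″ = 20.77650′; 0 + 20.77650/60 = 0.346275
  hemisphere S, so the sign is −
  Longitude: 117° + 38/60 + 43/3600 = 117 + 0.633333 + 0.011944 = 117.645278
  E ⇒ keep positive
Point 3:
  Lat: 18′ + 48″ = 18.80000′; 0 + 18.80000/60 = 0.313333
  hemisphere S, so the sign is −
  λ: 25° + 22/60 + 30/3600 = 25 + 0.366667 + 0.008333 = 25.375000
  hemisphere W, so the sign is −
Point 4:
  φ: 35′ + 4.1″ = 35.06833′; 53 + 35.06833/60 = 53.584472
  hemisphere S, so the sign is −
  λ: 74° + 41/60 + 31.9/3600 = 74 + 0.683333 + 0.008861 = 74.692194
  W ⇒ negate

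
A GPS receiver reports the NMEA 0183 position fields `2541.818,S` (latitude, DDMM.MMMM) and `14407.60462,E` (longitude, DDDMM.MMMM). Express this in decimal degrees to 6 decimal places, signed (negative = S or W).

-25.696967, 144.126744

Latitude: split at 2 digits → 25° and 41.818′; 25 + 41.818/60 = 25.6969667
hemisphere S, so the sign is −
λ: split at 3 digits → 144° and 7.60462′; 144 + 7.60462/60 = 144.1267437
E → positive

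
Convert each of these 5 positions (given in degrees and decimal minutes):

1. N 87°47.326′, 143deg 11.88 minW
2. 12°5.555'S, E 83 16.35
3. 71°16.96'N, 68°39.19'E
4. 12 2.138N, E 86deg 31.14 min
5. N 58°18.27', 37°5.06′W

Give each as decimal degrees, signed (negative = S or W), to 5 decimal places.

Point 1:
  Latitude: 87 + 47.326/60 = 87.788767
  N ⇒ keep positive
  Longitude: 143 + 11.88/60 = 143.198000
  W → negative
Point 2:
  Lat: 12 + 5.555/60 = 12.092583
  hemisphere S, so the sign is −
  Lon: 83 + 16.35/60 = 83.272500
  E → positive
Point 3:
  φ: 71 + 16.96/60 = 71.282667
  N → positive
  Longitude: 68 + 39.19/60 = 68.653167
  E → positive
Point 4:
  Latitude: 2.138′ = 0.035633°; total 12.035633
  N → positive
  λ: 31.14′ = 0.519000°; total 86.519000
  E ⇒ keep positive
Point 5:
  Latitude: 58 + 18.27/60 = 58.304500
  N → positive
  λ: 5.06′ = 0.084333°; total 37.084333
  hemisphere W, so the sign is −

1. 87.78877, -143.19800
2. -12.09258, 83.27250
3. 71.28267, 68.65317
4. 12.03563, 86.51900
5. 58.30450, -37.08433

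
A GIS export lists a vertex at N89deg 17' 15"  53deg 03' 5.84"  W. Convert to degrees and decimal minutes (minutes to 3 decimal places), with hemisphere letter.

89° 17.250′ N, 53° 3.097′ W

φ: 17 + 15/60 = 17.25000′
Lon: seconds/60 = 0.09733; minutes = 3 + 0.09733 = 3.09733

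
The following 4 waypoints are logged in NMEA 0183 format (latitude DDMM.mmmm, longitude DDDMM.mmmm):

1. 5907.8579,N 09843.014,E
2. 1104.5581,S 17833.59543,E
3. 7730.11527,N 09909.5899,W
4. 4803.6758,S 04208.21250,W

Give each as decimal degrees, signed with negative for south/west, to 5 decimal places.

Point 1:
  Lat: degrees = first 2 digits = 59, minutes = 7.8579; 59 + 7.8579/60 = 59.130965
  N → positive
  Lon: degrees = first 3 digits = 98, minutes = 43.014; 98 + 43.014/60 = 98.716900
  E → positive
Point 2:
  φ: degrees = first 2 digits = 11, minutes = 4.5581; 11 + 4.5581/60 = 11.075968
  S → negative
  Longitude: degrees = first 3 digits = 178, minutes = 33.59543; 178 + 33.59543/60 = 178.559924
  E → positive
Point 3:
  Lat: degrees = first 2 digits = 77, minutes = 30.11527; 77 + 30.11527/60 = 77.501921
  N ⇒ keep positive
  λ: split at 3 digits → 099° and 9.5899′; 99 + 9.5899/60 = 99.159832
  hemisphere W, so the sign is −
Point 4:
  φ: split at 2 digits → 48° and 3.6758′; 48 + 3.6758/60 = 48.061263
  S → negative
  λ: split at 3 digits → 042° and 8.2125′; 42 + 8.2125/60 = 42.136875
  hemisphere W, so the sign is −

1. 59.13097, 98.71690
2. -11.07597, 178.55992
3. 77.50192, -99.15983
4. -48.06126, -42.13688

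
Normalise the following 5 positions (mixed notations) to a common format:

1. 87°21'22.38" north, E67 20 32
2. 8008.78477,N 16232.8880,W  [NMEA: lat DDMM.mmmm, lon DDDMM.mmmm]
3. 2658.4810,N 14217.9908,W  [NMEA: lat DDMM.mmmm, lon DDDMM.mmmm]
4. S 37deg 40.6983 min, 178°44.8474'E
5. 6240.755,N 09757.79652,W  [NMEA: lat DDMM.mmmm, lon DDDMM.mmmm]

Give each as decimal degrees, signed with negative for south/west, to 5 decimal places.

1. 87.35622, 67.34222
2. 80.14641, -162.54813
3. 26.97468, -142.29985
4. -37.67831, 178.74746
5. 62.67925, -97.96328

Point 1:
  Lat: 87° + 21/60 + 22.38/3600 = 87 + 0.350000 + 0.006217 = 87.356217
  N → positive
  Longitude: 20′ + 32″ = 20.53333′; 67 + 20.53333/60 = 67.342222
  E → positive
Point 2:
  φ: split at 2 digits → 80° and 8.78477′; 80 + 8.78477/60 = 80.146413
  N → positive
  λ: degrees = first 3 digits = 162, minutes = 32.888; 162 + 32.888/60 = 162.548133
  hemisphere W, so the sign is −
Point 3:
  Latitude: degrees = first 2 digits = 26, minutes = 58.481; 26 + 58.481/60 = 26.974683
  N ⇒ keep positive
  Longitude: split at 3 digits → 142° and 17.9908′; 142 + 17.9908/60 = 142.299847
  hemisphere W, so the sign is −
Point 4:
  Latitude: 37 + 40.6983/60 = 37.678305
  S ⇒ negate
  λ: 44.8474′ = 0.747457°; total 178.747457
  E → positive
Point 5:
  φ: degrees = first 2 digits = 62, minutes = 40.755; 62 + 40.755/60 = 62.679250
  N ⇒ keep positive
  λ: degrees = first 3 digits = 97, minutes = 57.79652; 97 + 57.79652/60 = 97.963275
  W ⇒ negate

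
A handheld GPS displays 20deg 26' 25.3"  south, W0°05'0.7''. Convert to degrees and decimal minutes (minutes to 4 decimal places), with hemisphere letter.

Lat: 26 + 25.3/60 = 26.421667′
Longitude: 5 + 0.7/60 = 5.011667′

20° 26.4217′ S, 0° 5.0117′ W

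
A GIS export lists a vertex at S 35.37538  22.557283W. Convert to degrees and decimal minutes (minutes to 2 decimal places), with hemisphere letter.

Latitude: fractional part 0.375380 → 22.5228 minutes
Lon: 22° + 0.557283 × 60 = 22° 33.4370′

35° 22.52′ S, 22° 33.44′ W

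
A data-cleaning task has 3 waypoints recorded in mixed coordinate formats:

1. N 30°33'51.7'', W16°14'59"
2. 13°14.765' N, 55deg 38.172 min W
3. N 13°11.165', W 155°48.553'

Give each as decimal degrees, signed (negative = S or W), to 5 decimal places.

Point 1:
  φ: 33′ + 51.7″ = 33.86167′; 30 + 33.86167/60 = 30.564361
  N → positive
  λ: 16 + 14/60 + 59/3600 = 16.249722
  hemisphere W, so the sign is −
Point 2:
  φ: 13 + 14.765/60 = 13.246083
  N → positive
  λ: 55 + 38.172/60 = 55.636200
  W ⇒ negate
Point 3:
  Latitude: 11.165′ = 0.186083°; total 13.186083
  N → positive
  λ: 48.553′ = 0.809217°; total 155.809217
  W → negative

1. 30.56436, -16.24972
2. 13.24608, -55.63620
3. 13.18608, -155.80922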